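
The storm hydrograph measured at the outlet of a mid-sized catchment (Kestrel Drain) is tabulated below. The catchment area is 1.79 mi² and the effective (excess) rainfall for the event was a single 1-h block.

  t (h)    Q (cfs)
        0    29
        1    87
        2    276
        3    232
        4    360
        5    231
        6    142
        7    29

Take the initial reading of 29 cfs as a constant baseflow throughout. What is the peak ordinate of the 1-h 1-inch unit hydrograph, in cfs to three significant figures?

U_p ≈ 331 cfs

Direct runoff: 0.0, 58.0, 247.0, 203.0, 331.0, 202.0, 113.0, 0.0 cfs; ΣQ_DR = 1154 cfs, peak = 331.0 cfs.
Runoff depth d = ΣQ_DR·Δt / A = 1154 × 3600 / (1.79 mi²) = 0.9990 in.
The 1-inch UH is the DRH scaled by (1 in)/d, so U_p = 331.0 × 1/0.9990 = 331 cfs.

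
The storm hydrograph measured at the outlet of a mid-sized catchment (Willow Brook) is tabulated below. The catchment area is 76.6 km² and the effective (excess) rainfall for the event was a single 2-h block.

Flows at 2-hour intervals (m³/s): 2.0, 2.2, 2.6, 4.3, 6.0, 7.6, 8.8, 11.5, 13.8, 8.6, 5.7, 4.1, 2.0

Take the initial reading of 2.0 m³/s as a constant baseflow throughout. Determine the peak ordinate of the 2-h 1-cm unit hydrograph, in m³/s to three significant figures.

Direct runoff: 0.0, 0.2, 0.6, 2.3, 4.0, 5.6, 6.8, 9.5, 11.8, 6.6, 3.7, 2.1, 0.0 m³/s; ΣQ_DR = 53.20 m³/s, peak = 11.8 m³/s.
Runoff depth d = ΣQ_DR·Δt / A = 53.20 × 7200 / (76.6 km²) = 5.001 mm.
The 1-cm UH is the DRH scaled by (10 mm)/d, so U_p = 11.8 × 10/5.001 = 23.6 m³/s.

U_p ≈ 23.6 m³/s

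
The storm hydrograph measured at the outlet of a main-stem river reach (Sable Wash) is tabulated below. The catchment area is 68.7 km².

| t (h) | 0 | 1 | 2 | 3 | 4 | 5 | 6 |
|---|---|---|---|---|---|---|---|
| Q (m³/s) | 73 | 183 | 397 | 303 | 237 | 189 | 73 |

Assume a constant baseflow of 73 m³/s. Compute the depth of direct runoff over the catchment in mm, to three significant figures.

Direct runoff: 0.0, 110.0, 324.0, 230.0, 164.0, 116.0, 0.0 m³/s; ΣQ_DR = 944.0 m³/s.
V = ΣQ_DR · Δt = 944.0 × 3600 s = 3.398 × 10^6 m³.
Over A = 68.7 km², depth = V / A = 49.5 mm.

d ≈ 49.5 mm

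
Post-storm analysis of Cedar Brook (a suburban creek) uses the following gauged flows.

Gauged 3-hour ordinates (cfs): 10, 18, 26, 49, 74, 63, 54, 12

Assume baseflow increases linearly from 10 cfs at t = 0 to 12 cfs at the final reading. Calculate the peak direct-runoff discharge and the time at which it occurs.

Subtracting baseflow gives direct-runoff ordinates: 0.00, 7.71, 15.43, 38.14, 62.86, 51.57, 42.29, 0.00 cfs.
The maximum is 62.86 cfs, occurring at the reading for t = 12 h.

Q_p = 62.86 cfs at t = 12 h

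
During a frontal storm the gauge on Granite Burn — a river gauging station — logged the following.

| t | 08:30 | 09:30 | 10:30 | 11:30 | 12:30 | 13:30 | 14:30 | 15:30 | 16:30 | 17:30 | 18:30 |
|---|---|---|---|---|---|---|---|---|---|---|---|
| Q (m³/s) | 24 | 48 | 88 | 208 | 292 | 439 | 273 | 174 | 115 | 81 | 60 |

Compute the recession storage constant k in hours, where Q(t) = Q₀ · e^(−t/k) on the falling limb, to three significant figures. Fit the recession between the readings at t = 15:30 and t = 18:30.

k ≈ 2.82 h

On the falling limb, Q drops from 174 to 60 m³/s between t = 15:30 and t = 18:30 (Δt = 3 h).
k = −Δt / ln(Q₂/Q₁) = −3 / ln(60/174) = 2.82 h.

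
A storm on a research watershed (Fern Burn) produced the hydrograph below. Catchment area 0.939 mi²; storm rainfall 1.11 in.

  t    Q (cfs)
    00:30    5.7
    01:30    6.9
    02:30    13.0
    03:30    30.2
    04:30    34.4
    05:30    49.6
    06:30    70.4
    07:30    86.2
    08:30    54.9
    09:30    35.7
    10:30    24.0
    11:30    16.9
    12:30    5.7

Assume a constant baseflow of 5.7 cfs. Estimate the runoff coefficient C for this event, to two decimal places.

C ≈ 0.53

ΣQ_DR = 359.5 cfs; V = ΣQ_DR·Δt = 1.294 × 10^6 ft³.
Runoff depth d = V / A = 0.5933 in.
C = d / P = 0.5933 / 1.11 = 0.53.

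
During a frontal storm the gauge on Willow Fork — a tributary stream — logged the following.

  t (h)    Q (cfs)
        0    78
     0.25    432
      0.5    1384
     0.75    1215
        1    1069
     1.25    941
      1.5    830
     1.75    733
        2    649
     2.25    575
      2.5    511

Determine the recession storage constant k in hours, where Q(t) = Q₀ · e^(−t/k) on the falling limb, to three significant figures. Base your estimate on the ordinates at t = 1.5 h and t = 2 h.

k ≈ 2.03 h

On the falling limb, Q drops from 830 to 649 cfs between t = 1.5 h and t = 2 h (Δt = 0.5 h).
k = −Δt / ln(Q₂/Q₁) = −0.5 / ln(649/830) = 2.03 h.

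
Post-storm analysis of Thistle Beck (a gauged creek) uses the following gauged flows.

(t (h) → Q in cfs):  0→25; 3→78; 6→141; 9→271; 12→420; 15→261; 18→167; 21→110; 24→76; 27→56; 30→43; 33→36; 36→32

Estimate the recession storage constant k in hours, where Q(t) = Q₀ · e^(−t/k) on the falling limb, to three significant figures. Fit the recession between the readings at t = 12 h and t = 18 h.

k ≈ 6.51 h

On the falling limb, Q drops from 420 to 167 cfs between t = 12 h and t = 18 h (Δt = 6 h).
k = −Δt / ln(Q₂/Q₁) = −6 / ln(167/420) = 6.51 h.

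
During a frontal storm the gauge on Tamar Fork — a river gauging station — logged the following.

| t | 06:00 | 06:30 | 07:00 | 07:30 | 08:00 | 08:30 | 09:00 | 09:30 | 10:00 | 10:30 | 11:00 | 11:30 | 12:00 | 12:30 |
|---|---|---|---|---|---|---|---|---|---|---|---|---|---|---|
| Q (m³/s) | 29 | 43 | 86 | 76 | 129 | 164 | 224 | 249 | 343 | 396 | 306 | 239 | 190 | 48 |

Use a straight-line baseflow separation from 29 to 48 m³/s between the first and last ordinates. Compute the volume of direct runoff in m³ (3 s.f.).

V ≈ 3.57 × 10^6 m³

Direct-runoff ordinates (Q − Q_b): 0.00, 12.54, 54.08, 42.62, 94.15, 127.69, 186.23, 209.77, 302.31, 353.85, 262.38, 193.92, 143.46, 0.00 m³/s.
ΣQ_DR = 1983 m³/s.
With Δt = 0.5 h = 1800 s, V = ΣQ_DR · Δt = 1983 × 1800 = 3.57 × 10^6 m³.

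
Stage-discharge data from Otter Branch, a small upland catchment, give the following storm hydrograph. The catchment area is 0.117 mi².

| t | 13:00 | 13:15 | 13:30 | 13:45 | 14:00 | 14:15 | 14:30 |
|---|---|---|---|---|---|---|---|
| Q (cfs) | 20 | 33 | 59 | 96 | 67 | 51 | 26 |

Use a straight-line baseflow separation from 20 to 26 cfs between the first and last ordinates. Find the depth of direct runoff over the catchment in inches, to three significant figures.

Direct runoff: 0.00, 12.00, 37.00, 73.00, 43.00, 26.00, 0.00 cfs; ΣQ_DR = 191.0 cfs.
V = ΣQ_DR · Δt = 191.0 × 900 s = 1.719 × 10^5 ft³.
Over A = 0.117 mi², depth = V / A = 0.632 in.

d ≈ 0.632 in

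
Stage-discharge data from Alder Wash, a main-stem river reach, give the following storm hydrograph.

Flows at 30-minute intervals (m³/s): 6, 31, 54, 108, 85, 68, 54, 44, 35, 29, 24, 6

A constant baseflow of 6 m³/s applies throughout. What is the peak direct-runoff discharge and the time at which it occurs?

Q_p = 102.0 m³/s at t = 1.5 h

Subtracting baseflow gives direct-runoff ordinates: 0.0, 25.0, 48.0, 102.0, 79.0, 62.0, 48.0, 38.0, 29.0, 23.0, 18.0, 0.0 m³/s.
The maximum is 102.0 m³/s, occurring at the reading for t = 1.5 h.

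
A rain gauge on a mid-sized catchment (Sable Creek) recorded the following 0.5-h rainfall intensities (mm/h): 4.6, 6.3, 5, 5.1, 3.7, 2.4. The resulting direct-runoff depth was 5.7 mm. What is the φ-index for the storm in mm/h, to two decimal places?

φ ≈ 2.66 mm/h

Only the 5 blocks with intensity above φ contribute runoff: 4.6, 6.3, 5, 5.1, 3.7 mm/h.
Σ(I−φ)·Δt = d  ⇒  (4.6+6.3+5+5.1+3.7 − 5φ)·0.5 = 5.7
φ = (24.70 − 5.7/0.5) / 5 = 2.66 mm/h.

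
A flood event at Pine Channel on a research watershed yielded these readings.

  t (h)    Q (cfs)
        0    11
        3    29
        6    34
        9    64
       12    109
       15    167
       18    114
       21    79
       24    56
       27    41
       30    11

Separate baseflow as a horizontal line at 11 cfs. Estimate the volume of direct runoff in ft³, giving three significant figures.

V ≈ 6.42 × 10^6 ft³

Direct-runoff ordinates (Q − Q_b): 0.0, 18.0, 23.0, 53.0, 98.0, 156.0, 103.0, 68.0, 45.0, 30.0, 0.0 cfs.
ΣQ_DR = 594.0 cfs.
With Δt = 3 h = 10800 s, V = ΣQ_DR · Δt = 594.0 × 10800 = 6.42 × 10^6 ft³.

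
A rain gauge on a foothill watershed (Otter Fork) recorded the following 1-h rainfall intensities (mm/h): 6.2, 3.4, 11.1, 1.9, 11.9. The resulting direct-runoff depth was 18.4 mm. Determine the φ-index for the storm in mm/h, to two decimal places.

Only the 3 blocks with intensity above φ contribute runoff: 6.2, 11.1, 11.9 mm/h.
Σ(I−φ)·Δt = d  ⇒  (6.2+11.1+11.9 − 3φ)·1 = 18.4
φ = (29.20 − 18.4/1) / 3 = 3.60 mm/h.

φ ≈ 3.60 mm/h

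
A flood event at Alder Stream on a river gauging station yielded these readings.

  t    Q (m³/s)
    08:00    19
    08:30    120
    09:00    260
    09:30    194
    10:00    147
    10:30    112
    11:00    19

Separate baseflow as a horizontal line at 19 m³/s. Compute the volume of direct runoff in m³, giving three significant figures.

Direct-runoff ordinates (Q − Q_b): 0.0, 101.0, 241.0, 175.0, 128.0, 93.0, 0.0 m³/s.
ΣQ_DR = 738.0 m³/s.
With Δt = 0.5 h = 1800 s, V = ΣQ_DR · Δt = 738.0 × 1800 = 1.33 × 10^6 m³.

V ≈ 1.33 × 10^6 m³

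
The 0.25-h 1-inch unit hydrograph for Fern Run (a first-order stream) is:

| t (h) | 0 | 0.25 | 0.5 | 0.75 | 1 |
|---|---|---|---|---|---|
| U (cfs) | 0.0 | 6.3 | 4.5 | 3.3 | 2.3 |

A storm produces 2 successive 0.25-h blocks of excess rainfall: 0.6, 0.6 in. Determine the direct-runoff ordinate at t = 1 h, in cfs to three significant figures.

Q ≈ 3.36 cfs

By discrete convolution, Q_j = Σ (P_i / 1 in) · U_{j−i}.
At t = 1 h (j=4): Q = (0.6/1)·2.3 + (0.6/1)·3.3 = 3.36 cfs.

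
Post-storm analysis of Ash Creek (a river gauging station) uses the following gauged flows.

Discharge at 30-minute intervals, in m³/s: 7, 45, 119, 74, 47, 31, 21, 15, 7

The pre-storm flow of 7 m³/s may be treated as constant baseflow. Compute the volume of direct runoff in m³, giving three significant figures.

Direct-runoff ordinates (Q − Q_b): 0.0, 38.0, 112.0, 67.0, 40.0, 24.0, 14.0, 8.0, 0.0 m³/s.
ΣQ_DR = 303.0 m³/s.
With Δt = 0.5 h = 1800 s, V = ΣQ_DR · Δt = 303.0 × 1800 = 5.45 × 10^5 m³.

V ≈ 5.45 × 10^5 m³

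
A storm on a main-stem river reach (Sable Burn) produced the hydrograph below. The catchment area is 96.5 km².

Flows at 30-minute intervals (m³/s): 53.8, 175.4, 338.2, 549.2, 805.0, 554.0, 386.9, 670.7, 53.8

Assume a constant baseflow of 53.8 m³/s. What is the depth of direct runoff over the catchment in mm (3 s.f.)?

Direct runoff: 0.0, 121.6, 284.4, 495.4, 751.2, 500.2, 333.1, 616.9, 0.0 m³/s; ΣQ_DR = 3103 m³/s.
V = ΣQ_DR · Δt = 3103 × 1800 s = 5.585 × 10^6 m³.
Over A = 96.5 km², depth = V / A = 57.9 mm.

d ≈ 57.9 mm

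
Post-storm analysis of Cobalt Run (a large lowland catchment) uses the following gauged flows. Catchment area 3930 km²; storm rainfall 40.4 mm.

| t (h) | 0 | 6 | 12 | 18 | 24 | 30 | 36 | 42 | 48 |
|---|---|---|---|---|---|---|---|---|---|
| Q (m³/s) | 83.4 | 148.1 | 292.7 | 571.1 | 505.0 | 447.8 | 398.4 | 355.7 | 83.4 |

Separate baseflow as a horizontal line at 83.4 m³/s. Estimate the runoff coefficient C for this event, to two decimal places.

C ≈ 0.29

ΣQ_DR = 2135 m³/s; V = ΣQ_DR·Δt = 4.612 × 10^7 m³.
Runoff depth d = V / A = 11.73 mm.
C = d / P = 11.73 / 40.4 = 0.29.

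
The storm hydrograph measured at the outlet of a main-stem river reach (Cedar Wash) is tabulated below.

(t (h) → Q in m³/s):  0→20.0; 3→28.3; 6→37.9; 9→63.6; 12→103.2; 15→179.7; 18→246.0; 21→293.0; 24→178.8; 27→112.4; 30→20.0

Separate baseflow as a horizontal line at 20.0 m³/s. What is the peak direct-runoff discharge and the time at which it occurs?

Q_p = 273.0 m³/s at t = 21 h

Subtracting baseflow gives direct-runoff ordinates: 0.0, 8.3, 17.9, 43.6, 83.2, 159.7, 226.0, 273.0, 158.8, 92.4, 0.0 m³/s.
The maximum is 273.0 m³/s, occurring at the reading for t = 21 h.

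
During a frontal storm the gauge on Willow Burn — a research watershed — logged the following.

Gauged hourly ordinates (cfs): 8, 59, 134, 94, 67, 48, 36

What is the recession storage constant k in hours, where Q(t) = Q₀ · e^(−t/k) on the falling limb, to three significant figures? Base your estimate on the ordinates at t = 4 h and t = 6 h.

k ≈ 3.22 h

On the falling limb, Q drops from 67 to 36 cfs between t = 4 h and t = 6 h (Δt = 2 h).
k = −Δt / ln(Q₂/Q₁) = −2 / ln(36/67) = 3.22 h.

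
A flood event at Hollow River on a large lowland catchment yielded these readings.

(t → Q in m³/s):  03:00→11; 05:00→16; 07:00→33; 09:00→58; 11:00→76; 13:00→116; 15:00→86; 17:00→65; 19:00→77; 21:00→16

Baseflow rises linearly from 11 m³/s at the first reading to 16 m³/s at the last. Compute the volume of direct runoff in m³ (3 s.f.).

Direct-runoff ordinates (Q − Q_b): 0.00, 4.44, 20.89, 45.33, 62.78, 102.22, 71.67, 50.11, 61.56, 0.00 m³/s.
ΣQ_DR = 419.0 m³/s.
With Δt = 2 h = 7200 s, V = ΣQ_DR · Δt = 419.0 × 7200 = 3.02 × 10^6 m³.

V ≈ 3.02 × 10^6 m³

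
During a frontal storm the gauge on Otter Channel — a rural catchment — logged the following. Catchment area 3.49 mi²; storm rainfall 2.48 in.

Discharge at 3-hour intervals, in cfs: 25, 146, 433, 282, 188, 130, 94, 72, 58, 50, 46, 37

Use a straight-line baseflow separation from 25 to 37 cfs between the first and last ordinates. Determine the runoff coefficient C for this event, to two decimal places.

C ≈ 0.64

ΣQ_DR = 1189 cfs; V = ΣQ_DR·Δt = 1.284 × 10^7 ft³.
Runoff depth d = V / A = 1.584 in.
C = d / P = 1.584 / 2.48 = 0.64.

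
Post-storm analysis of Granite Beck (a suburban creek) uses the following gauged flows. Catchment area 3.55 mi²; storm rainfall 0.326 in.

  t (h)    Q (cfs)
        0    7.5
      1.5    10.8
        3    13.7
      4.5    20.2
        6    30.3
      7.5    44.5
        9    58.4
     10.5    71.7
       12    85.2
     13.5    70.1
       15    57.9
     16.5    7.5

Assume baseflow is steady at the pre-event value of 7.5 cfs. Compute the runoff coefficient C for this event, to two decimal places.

ΣQ_DR = 387.8 cfs; V = ΣQ_DR·Δt = 2.094 × 10^6 ft³.
Runoff depth d = V / A = 0.2539 in.
C = d / P = 0.2539 / 0.326 = 0.78.

C ≈ 0.78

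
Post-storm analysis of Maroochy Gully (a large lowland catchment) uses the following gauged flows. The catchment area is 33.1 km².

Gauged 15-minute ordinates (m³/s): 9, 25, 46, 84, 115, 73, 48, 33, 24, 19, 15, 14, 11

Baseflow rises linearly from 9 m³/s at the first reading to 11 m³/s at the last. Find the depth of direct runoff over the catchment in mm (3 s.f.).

d ≈ 10.5 mm

Direct runoff: 0.00, 15.83, 36.67, 74.50, 105.33, 63.17, 38.00, 22.83, 13.67, 8.50, 4.33, 3.17, 0.00 m³/s; ΣQ_DR = 386.0 m³/s.
V = ΣQ_DR · Δt = 386.0 × 900 s = 3.474 × 10^5 m³.
Over A = 33.1 km², depth = V / A = 10.5 mm.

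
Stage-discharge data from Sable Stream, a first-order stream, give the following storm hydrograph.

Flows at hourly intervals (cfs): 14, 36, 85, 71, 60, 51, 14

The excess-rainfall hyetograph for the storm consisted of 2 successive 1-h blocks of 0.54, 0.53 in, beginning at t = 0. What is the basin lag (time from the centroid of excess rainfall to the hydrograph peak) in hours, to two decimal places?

Centroid of excess rainfall: t_c = Σ P_i·t̄_i / ΣP_i = 0.9953 h (block centres at 0.5, 1.5 h).
Hydrograph peak occurs at t = 2 h, so basin lag t_L = 2 − 0.9953 = 1.00 h.

t_L ≈ 1.00 h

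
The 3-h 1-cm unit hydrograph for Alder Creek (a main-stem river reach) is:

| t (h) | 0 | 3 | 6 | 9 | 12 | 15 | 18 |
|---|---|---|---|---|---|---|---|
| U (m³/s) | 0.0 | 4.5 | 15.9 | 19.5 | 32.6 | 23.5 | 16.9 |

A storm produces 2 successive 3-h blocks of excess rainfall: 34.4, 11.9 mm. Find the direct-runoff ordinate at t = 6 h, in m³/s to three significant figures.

Q ≈ 60.1 m³/s

By discrete convolution, Q_j = Σ (P_i / 10 mm) · U_{j−i}.
At t = 6 h (j=2): Q = (34.4/10)·15.9 + (11.9/10)·4.5 = 60.1 m³/s.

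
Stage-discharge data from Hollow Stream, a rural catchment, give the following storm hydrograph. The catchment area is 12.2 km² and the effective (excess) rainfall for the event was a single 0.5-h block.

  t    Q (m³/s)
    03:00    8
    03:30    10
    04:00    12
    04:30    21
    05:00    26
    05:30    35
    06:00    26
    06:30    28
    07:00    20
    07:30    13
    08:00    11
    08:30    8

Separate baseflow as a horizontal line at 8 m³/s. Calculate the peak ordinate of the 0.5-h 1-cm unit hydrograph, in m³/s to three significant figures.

Direct runoff: 0.0, 2.0, 4.0, 13.0, 18.0, 27.0, 18.0, 20.0, 12.0, 5.0, 3.0, 0.0 m³/s; ΣQ_DR = 122.0 m³/s, peak = 27.0 m³/s.
Runoff depth d = ΣQ_DR·Δt / A = 122.0 × 1800 / (12.2 km²) = 18.00 mm.
The 1-cm UH is the DRH scaled by (10 mm)/d, so U_p = 27.0 × 10/18.00 = 15.0 m³/s.

U_p ≈ 15.0 m³/s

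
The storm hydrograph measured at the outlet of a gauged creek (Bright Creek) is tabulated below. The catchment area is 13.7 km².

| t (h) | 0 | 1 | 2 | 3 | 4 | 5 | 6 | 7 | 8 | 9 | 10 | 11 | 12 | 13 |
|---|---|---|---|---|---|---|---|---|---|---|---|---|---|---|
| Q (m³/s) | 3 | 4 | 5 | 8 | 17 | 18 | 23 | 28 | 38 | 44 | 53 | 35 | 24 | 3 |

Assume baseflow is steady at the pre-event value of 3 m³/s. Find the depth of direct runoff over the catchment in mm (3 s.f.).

d ≈ 68.6 mm

Direct runoff: 0.0, 1.0, 2.0, 5.0, 14.0, 15.0, 20.0, 25.0, 35.0, 41.0, 50.0, 32.0, 21.0, 0.0 m³/s; ΣQ_DR = 261.0 m³/s.
V = ΣQ_DR · Δt = 261.0 × 3600 s = 9.396 × 10^5 m³.
Over A = 13.7 km², depth = V / A = 68.6 mm.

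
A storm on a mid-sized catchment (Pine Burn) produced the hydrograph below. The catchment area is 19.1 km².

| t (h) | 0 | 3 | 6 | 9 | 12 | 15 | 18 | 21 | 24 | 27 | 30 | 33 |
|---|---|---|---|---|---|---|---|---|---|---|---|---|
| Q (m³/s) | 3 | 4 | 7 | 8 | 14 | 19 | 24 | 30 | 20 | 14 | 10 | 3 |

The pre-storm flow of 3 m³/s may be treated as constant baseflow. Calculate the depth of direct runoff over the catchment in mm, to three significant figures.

Direct runoff: 0.0, 1.0, 4.0, 5.0, 11.0, 16.0, 21.0, 27.0, 17.0, 11.0, 7.0, 0.0 m³/s; ΣQ_DR = 120.0 m³/s.
V = ΣQ_DR · Δt = 120.0 × 10800 s = 1.296 × 10^6 m³.
Over A = 19.1 km², depth = V / A = 67.9 mm.

d ≈ 67.9 mm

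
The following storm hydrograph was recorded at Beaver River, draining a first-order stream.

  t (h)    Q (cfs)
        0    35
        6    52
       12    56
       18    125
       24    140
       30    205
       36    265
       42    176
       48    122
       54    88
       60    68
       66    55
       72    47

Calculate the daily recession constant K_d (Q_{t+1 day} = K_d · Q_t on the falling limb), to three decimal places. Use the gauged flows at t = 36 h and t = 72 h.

Between t = 36 h and t = 72 h the flow falls from 265 to 47 cfs over 6×6 h = 36 h.
Per-interval ratio K = (47/265)^(1/6) = 0.7496; K_d = K^(24/6) = 0.316.

K_d ≈ 0.316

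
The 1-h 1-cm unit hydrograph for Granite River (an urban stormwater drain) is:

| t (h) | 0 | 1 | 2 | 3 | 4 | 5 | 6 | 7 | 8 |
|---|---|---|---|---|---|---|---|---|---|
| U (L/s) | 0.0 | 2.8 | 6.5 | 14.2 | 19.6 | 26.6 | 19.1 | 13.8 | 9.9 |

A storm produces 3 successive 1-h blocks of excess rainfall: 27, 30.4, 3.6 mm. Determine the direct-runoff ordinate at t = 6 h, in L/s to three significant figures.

Q ≈ 139 L/s

By discrete convolution, Q_j = Σ (P_i / 10 mm) · U_{j−i}.
At t = 6 h (j=6): Q = (27/10)·19.1 + (30.4/10)·26.6 + (3.6/10)·19.6 = 139 L/s.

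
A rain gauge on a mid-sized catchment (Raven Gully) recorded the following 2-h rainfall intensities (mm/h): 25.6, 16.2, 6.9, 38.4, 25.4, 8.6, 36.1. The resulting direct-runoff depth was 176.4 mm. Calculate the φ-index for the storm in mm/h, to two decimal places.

φ ≈ 10.70 mm/h

Only the 5 blocks with intensity above φ contribute runoff: 25.6, 16.2, 38.4, 25.4, 36.1 mm/h.
Σ(I−φ)·Δt = d  ⇒  (25.6+16.2+38.4+25.4+36.1 − 5φ)·2 = 176.4
φ = (141.7 − 176.4/2) / 5 = 10.70 mm/h.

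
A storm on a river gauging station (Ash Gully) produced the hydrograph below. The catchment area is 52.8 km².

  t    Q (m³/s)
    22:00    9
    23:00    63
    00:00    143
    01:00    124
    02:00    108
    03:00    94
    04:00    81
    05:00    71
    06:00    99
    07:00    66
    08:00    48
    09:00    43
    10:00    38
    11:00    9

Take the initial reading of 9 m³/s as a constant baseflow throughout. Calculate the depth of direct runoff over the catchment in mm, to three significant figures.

Direct runoff: 0.0, 54.0, 134.0, 115.0, 99.0, 85.0, 72.0, 62.0, 90.0, 57.0, 39.0, 34.0, 29.0, 0.0 m³/s; ΣQ_DR = 870.0 m³/s.
V = ΣQ_DR · Δt = 870.0 × 3600 s = 3.132 × 10^6 m³.
Over A = 52.8 km², depth = V / A = 59.3 mm.

d ≈ 59.3 mm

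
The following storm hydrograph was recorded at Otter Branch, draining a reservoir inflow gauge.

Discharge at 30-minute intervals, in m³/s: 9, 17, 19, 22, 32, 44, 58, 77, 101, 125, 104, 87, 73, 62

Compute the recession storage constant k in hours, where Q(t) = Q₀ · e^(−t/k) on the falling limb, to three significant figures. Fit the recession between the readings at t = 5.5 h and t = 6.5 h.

On the falling limb, Q drops from 87 to 62 m³/s between t = 5.5 h and t = 6.5 h (Δt = 1 h).
k = −Δt / ln(Q₂/Q₁) = −1 / ln(62/87) = 2.95 h.

k ≈ 2.95 h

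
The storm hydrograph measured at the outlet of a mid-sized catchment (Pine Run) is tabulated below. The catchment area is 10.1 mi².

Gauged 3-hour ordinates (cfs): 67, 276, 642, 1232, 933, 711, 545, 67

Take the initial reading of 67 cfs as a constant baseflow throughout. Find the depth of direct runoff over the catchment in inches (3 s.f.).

Direct runoff: 0.0, 209.0, 575.0, 1165.0, 866.0, 644.0, 478.0, 0.0 cfs; ΣQ_DR = 3937 cfs.
V = ΣQ_DR · Δt = 3937 × 10800 s = 4.252 × 10^7 ft³.
Over A = 10.1 mi², depth = V / A = 1.81 in.

d ≈ 1.81 in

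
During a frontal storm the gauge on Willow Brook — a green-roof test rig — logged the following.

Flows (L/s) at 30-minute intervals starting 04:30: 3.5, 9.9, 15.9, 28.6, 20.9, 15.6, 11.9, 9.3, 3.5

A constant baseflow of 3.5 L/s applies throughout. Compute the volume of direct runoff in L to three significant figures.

Direct-runoff ordinates (Q − Q_b): 0.0, 6.4, 12.4, 25.1, 17.4, 12.1, 8.4, 5.8, 0.0 L/s.
ΣQ_DR = 87.60 L/s.
With Δt = 0.5 h = 1800 s, V = ΣQ_DR · Δt = 87.60 × 1800 = 1.58 × 10^5 L.

V ≈ 1.58 × 10^5 L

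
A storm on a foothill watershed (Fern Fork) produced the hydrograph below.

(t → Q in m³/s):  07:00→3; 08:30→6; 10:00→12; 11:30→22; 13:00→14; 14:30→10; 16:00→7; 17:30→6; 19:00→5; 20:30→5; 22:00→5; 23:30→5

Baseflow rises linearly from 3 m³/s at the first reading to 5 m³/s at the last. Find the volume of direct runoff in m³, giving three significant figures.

Direct-runoff ordinates (Q − Q_b): 0.00, 2.82, 8.64, 18.45, 10.27, 6.09, 2.91, 1.73, 0.55, 0.36, 0.18, 0.00 m³/s.
ΣQ_DR = 52.00 m³/s.
With Δt = 1.5 h = 5400 s, V = ΣQ_DR · Δt = 52.00 × 5400 = 2.81 × 10^5 m³.

V ≈ 2.81 × 10^5 m³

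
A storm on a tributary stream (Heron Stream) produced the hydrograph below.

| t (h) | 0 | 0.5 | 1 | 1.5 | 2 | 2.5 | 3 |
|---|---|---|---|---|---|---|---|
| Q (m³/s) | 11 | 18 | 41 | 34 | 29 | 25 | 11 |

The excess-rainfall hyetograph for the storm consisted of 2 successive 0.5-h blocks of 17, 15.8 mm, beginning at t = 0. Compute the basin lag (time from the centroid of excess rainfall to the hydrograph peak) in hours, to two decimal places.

t_L ≈ 0.51 h

Centroid of excess rainfall: t_c = Σ P_i·t̄_i / ΣP_i = 0.4909 h (block centres at 0.25, 0.75 h).
Hydrograph peak occurs at t = 1 h, so basin lag t_L = 1 − 0.4909 = 0.51 h.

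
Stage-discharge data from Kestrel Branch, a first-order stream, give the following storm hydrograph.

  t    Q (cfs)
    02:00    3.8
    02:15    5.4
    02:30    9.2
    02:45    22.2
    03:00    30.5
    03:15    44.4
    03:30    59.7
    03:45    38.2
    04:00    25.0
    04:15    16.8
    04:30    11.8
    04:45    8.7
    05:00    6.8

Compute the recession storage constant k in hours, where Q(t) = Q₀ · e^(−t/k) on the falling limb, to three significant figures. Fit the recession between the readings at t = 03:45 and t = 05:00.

On the falling limb, Q drops from 38.2 to 6.8 cfs between t = 03:45 and t = 05:00 (Δt = 1.25 h).
k = −Δt / ln(Q₂/Q₁) = −1.25 / ln(6.8/38.2) = 0.724 h.

k ≈ 0.724 h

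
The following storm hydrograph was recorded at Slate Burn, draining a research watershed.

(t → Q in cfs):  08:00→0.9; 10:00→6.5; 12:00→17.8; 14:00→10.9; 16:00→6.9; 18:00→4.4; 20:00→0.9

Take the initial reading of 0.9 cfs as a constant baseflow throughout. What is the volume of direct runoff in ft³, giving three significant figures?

Direct-runoff ordinates (Q − Q_b): 0.0, 5.6, 16.9, 10.0, 6.0, 3.5, 0.0 cfs.
ΣQ_DR = 42.00 cfs.
With Δt = 2 h = 7200 s, V = ΣQ_DR · Δt = 42.00 × 7200 = 3.02 × 10^5 ft³.

V ≈ 3.02 × 10^5 ft³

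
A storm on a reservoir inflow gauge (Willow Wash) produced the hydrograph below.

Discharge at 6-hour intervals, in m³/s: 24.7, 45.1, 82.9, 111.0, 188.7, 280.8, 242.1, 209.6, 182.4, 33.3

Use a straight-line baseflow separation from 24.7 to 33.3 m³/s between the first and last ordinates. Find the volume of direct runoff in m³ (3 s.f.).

Direct-runoff ordinates (Q − Q_b): 0.00, 19.44, 56.29, 83.43, 160.18, 251.32, 211.67, 178.21, 150.06, 0.00 m³/s.
ΣQ_DR = 1111 m³/s.
With Δt = 6 h = 21600 s, V = ΣQ_DR · Δt = 1111 × 21600 = 2.40 × 10^7 m³.

V ≈ 2.40 × 10^7 m³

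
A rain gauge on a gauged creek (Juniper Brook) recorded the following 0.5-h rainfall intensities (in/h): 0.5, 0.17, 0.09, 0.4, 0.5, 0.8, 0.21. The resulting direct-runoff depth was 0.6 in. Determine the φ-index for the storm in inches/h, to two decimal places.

Only the 4 blocks with intensity above φ contribute runoff: 0.5, 0.4, 0.5, 0.8 in/h.
Σ(I−φ)·Δt = d  ⇒  (0.5+0.4+0.5+0.8 − 4φ)·0.5 = 0.6
φ = (2.200 − 0.6/0.5) / 4 = 0.25 in/h.

φ ≈ 0.25 in/h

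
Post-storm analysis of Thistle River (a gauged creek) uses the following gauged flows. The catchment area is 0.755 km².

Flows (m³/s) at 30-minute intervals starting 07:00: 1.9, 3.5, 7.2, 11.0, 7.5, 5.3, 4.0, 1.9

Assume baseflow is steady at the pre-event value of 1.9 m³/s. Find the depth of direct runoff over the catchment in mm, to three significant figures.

Direct runoff: 0.0, 1.6, 5.3, 9.1, 5.6, 3.4, 2.1, 0.0 m³/s; ΣQ_DR = 27.10 m³/s.
V = ΣQ_DR · Δt = 27.10 × 1800 s = 48780 m³.
Over A = 0.755 km², depth = V / A = 64.6 mm.

d ≈ 64.6 mm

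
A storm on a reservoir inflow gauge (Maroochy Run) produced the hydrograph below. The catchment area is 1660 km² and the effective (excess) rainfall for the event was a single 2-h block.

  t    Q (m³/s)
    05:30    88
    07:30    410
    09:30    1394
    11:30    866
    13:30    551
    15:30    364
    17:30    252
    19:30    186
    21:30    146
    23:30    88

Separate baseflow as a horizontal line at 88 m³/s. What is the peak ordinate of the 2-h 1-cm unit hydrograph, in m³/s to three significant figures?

U_p ≈ 869 m³/s

Direct runoff: 0.0, 322.0, 1306.0, 778.0, 463.0, 276.0, 164.0, 98.0, 58.0, 0.0 m³/s; ΣQ_DR = 3465 m³/s, peak = 1306.0 m³/s.
Runoff depth d = ΣQ_DR·Δt / A = 3465 × 7200 / (1660 km²) = 15.03 mm.
The 1-cm UH is the DRH scaled by (10 mm)/d, so U_p = 1306.0 × 10/15.03 = 869 m³/s.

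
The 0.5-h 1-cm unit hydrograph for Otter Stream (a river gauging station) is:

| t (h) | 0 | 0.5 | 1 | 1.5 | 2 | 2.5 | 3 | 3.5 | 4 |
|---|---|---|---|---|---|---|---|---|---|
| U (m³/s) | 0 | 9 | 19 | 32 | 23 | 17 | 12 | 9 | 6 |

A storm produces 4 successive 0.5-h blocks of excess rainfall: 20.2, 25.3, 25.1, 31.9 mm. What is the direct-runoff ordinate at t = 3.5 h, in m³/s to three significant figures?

Q ≈ 165 m³/s

By discrete convolution, Q_j = Σ (P_i / 10 mm) · U_{j−i}.
At t = 3.5 h (j=7): Q = (20.2/10)·9 + (25.3/10)·12 + (25.1/10)·17 + (31.9/10)·23 = 165 m³/s.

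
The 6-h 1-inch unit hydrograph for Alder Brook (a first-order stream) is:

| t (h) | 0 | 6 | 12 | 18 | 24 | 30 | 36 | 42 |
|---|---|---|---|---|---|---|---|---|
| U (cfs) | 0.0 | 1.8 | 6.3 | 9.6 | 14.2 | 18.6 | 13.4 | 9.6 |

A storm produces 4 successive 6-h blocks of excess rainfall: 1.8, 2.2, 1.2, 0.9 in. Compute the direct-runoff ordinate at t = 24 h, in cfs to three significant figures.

Q ≈ 55.9 cfs

By discrete convolution, Q_j = Σ (P_i / 1 in) · U_{j−i}.
At t = 24 h (j=4): Q = (1.8/1)·14.2 + (2.2/1)·9.6 + (1.2/1)·6.3 + (0.9/1)·1.8 = 55.9 cfs.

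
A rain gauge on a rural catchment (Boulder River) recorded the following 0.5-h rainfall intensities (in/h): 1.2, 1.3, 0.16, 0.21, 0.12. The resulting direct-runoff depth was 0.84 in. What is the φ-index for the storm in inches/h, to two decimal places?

φ ≈ 0.41 in/h

Only the 2 blocks with intensity above φ contribute runoff: 1.2, 1.3 in/h.
Σ(I−φ)·Δt = d  ⇒  (1.2+1.3 − 2φ)·0.5 = 0.84
φ = (2.500 − 0.84/0.5) / 2 = 0.41 in/h.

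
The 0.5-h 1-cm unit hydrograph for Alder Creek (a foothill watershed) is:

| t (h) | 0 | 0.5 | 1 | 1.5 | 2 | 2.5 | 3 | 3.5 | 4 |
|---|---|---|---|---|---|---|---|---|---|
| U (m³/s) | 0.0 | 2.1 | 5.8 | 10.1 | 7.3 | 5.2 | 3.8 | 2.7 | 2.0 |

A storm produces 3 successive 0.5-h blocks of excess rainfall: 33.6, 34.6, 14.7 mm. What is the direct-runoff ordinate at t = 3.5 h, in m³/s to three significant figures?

By discrete convolution, Q_j = Σ (P_i / 10 mm) · U_{j−i}.
At t = 3.5 h (j=7): Q = (33.6/10)·2.7 + (34.6/10)·3.8 + (14.7/10)·5.2 = 29.9 m³/s.

Q ≈ 29.9 m³/s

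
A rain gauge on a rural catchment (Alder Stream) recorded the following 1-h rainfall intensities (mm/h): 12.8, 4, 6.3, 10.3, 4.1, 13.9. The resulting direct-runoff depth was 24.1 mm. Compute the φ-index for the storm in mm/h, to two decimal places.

Only the 4 blocks with intensity above φ contribute runoff: 12.8, 6.3, 10.3, 13.9 mm/h.
Σ(I−φ)·Δt = d  ⇒  (12.8+6.3+10.3+13.9 − 4φ)·1 = 24.1
φ = (43.30 − 24.1/1) / 4 = 4.80 mm/h.

φ ≈ 4.80 mm/h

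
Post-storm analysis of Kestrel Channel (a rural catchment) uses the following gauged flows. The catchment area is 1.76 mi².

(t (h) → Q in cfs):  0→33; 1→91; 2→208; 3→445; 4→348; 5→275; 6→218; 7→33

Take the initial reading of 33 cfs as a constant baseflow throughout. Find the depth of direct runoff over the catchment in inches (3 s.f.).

d ≈ 1.22 in

Direct runoff: 0.0, 58.0, 175.0, 412.0, 315.0, 242.0, 185.0, 0.0 cfs; ΣQ_DR = 1387 cfs.
V = ΣQ_DR · Δt = 1387 × 3600 s = 4.993 × 10^6 ft³.
Over A = 1.76 mi², depth = V / A = 1.22 in.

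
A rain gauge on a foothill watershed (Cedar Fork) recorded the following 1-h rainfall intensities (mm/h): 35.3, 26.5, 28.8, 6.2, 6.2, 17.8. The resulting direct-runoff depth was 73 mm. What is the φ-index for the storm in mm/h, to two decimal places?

φ ≈ 8.85 mm/h

Only the 4 blocks with intensity above φ contribute runoff: 35.3, 26.5, 28.8, 17.8 mm/h.
Σ(I−φ)·Δt = d  ⇒  (35.3+26.5+28.8+17.8 − 4φ)·1 = 73
φ = (108.4 − 73/1) / 4 = 8.85 mm/h.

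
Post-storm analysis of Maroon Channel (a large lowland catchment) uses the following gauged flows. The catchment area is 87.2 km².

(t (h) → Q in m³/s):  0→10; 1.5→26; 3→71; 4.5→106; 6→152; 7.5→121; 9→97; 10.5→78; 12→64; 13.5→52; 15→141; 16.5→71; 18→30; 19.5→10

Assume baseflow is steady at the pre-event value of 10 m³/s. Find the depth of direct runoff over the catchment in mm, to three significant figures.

Direct runoff: 0.0, 16.0, 61.0, 96.0, 142.0, 111.0, 87.0, 68.0, 54.0, 42.0, 131.0, 61.0, 20.0, 0.0 m³/s; ΣQ_DR = 889.0 m³/s.
V = ΣQ_DR · Δt = 889.0 × 5400 s = 4.801 × 10^6 m³.
Over A = 87.2 km², depth = V / A = 55.1 mm.

d ≈ 55.1 mm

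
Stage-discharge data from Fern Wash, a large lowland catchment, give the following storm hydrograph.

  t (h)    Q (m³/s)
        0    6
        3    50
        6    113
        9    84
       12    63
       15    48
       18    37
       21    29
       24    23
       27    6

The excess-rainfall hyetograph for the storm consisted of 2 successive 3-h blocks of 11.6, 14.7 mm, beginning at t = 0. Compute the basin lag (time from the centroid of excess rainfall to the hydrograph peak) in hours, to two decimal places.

t_L ≈ 2.82 h

Centroid of excess rainfall: t_c = Σ P_i·t̄_i / ΣP_i = 3.1768 h (block centres at 1.5, 4.5 h).
Hydrograph peak occurs at t = 6 h, so basin lag t_L = 6 − 3.1768 = 2.82 h.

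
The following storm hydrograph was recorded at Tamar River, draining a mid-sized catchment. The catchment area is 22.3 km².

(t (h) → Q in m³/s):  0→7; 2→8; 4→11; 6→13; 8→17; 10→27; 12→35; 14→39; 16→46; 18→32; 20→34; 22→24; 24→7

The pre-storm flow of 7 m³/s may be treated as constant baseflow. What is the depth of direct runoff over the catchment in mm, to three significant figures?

d ≈ 67.5 mm

Direct runoff: 0.0, 1.0, 4.0, 6.0, 10.0, 20.0, 28.0, 32.0, 39.0, 25.0, 27.0, 17.0, 0.0 m³/s; ΣQ_DR = 209.0 m³/s.
V = ΣQ_DR · Δt = 209.0 × 7200 s = 1.505 × 10^6 m³.
Over A = 22.3 km², depth = V / A = 67.5 mm.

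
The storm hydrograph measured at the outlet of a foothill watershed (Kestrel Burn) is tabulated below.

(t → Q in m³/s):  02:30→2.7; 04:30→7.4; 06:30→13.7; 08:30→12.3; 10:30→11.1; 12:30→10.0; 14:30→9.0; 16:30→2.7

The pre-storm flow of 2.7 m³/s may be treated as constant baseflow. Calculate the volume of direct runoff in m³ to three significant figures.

V ≈ 3.41 × 10^5 m³

Direct-runoff ordinates (Q − Q_b): 0.0, 4.7, 11.0, 9.6, 8.4, 7.3, 6.3, 0.0 m³/s.
ΣQ_DR = 47.30 m³/s.
With Δt = 2 h = 7200 s, V = ΣQ_DR · Δt = 47.30 × 7200 = 3.41 × 10^5 m³.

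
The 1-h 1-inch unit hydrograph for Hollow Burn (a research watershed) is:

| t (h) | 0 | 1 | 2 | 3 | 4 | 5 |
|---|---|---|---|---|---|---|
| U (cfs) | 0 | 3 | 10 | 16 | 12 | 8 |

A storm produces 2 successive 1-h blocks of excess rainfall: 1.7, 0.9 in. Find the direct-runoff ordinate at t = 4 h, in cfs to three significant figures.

By discrete convolution, Q_j = Σ (P_i / 1 in) · U_{j−i}.
At t = 4 h (j=4): Q = (1.7/1)·12 + (0.9/1)·16 = 34.8 cfs.

Q ≈ 34.8 cfs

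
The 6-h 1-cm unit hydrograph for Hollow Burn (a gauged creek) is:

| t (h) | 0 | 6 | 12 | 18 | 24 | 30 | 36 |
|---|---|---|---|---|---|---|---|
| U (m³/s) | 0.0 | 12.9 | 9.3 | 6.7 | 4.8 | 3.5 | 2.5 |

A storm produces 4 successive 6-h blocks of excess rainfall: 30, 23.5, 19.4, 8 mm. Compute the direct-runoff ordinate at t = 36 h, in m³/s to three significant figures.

Q ≈ 30.4 m³/s

By discrete convolution, Q_j = Σ (P_i / 10 mm) · U_{j−i}.
At t = 36 h (j=6): Q = (30/10)·2.5 + (23.5/10)·3.5 + (19.4/10)·4.8 + (8/10)·6.7 = 30.4 m³/s.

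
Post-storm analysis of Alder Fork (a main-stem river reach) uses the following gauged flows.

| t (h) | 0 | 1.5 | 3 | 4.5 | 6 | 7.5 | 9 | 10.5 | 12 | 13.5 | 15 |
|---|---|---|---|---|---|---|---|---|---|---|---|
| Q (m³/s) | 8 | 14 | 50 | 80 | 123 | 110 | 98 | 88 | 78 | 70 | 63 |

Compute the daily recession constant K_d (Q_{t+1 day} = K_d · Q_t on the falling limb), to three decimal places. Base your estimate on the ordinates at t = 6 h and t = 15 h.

Between t = 6 h and t = 15 h the flow falls from 123 to 63 m³/s over 6×1.5 h = 9 h.
Per-interval ratio K = (63/123)^(1/6) = 0.8945; K_d = K^(24/1.5) = 0.168.

K_d ≈ 0.168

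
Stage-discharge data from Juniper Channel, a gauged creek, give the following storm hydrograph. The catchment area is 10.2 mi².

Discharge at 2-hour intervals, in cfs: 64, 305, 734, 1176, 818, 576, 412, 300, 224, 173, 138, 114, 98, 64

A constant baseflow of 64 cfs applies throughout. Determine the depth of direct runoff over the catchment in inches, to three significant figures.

Direct runoff: 0.0, 241.0, 670.0, 1112.0, 754.0, 512.0, 348.0, 236.0, 160.0, 109.0, 74.0, 50.0, 34.0, 0.0 cfs; ΣQ_DR = 4300 cfs.
V = ΣQ_DR · Δt = 4300 × 7200 s = 3.096 × 10^7 ft³.
Over A = 10.2 mi², depth = V / A = 1.31 in.

d ≈ 1.31 in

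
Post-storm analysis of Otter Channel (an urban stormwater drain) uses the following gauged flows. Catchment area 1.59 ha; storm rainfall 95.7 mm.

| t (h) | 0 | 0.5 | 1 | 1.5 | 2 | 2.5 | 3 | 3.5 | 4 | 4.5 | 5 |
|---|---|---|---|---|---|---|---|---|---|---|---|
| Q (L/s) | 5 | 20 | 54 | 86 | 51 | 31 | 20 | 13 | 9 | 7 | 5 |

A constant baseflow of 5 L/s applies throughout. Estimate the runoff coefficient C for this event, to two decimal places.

ΣQ_DR = 246.0 L/s; V = ΣQ_DR·Δt = 4.428 × 10^5 L.
Runoff depth d = V / A = 27.85 mm.
C = d / P = 27.85 / 95.7 = 0.29.

C ≈ 0.29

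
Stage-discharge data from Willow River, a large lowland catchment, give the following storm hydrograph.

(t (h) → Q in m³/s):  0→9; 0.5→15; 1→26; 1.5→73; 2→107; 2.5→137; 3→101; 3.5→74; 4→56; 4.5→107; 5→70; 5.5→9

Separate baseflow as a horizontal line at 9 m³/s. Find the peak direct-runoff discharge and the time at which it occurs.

Q_p = 128.0 m³/s at t = 2.5 h

Subtracting baseflow gives direct-runoff ordinates: 0.0, 6.0, 17.0, 64.0, 98.0, 128.0, 92.0, 65.0, 47.0, 98.0, 61.0, 0.0 m³/s.
The maximum is 128.0 m³/s, occurring at the reading for t = 2.5 h.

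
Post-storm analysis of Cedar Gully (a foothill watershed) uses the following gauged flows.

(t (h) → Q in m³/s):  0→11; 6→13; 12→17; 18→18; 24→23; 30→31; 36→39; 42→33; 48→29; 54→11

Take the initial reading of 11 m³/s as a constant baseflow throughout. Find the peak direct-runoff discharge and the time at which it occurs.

Subtracting baseflow gives direct-runoff ordinates: 0.0, 2.0, 6.0, 7.0, 12.0, 20.0, 28.0, 22.0, 18.0, 0.0 m³/s.
The maximum is 28.0 m³/s, occurring at the reading for t = 36 h.

Q_p = 28.0 m³/s at t = 36 h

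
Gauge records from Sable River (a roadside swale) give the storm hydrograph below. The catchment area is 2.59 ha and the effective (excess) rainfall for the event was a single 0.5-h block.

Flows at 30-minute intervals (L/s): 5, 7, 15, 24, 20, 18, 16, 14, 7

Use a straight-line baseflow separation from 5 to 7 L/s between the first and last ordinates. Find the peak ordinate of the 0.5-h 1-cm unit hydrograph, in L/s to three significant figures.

U_p ≈ 36.5 L/s

Direct runoff: 0.00, 1.75, 9.50, 18.25, 14.00, 11.75, 9.50, 7.25, 0.00 L/s; ΣQ_DR = 72.00 L/s, peak = 18.25 L/s.
Runoff depth d = ΣQ_DR·Δt / A = 72.00 × 1800 / (2.59 ha) = 5.004 mm.
The 1-cm UH is the DRH scaled by (10 mm)/d, so U_p = 18.25 × 10/5.004 = 36.5 L/s.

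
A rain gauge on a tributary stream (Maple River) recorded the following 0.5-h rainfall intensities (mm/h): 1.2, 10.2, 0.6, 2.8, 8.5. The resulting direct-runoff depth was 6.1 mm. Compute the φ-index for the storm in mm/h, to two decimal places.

φ ≈ 3.25 mm/h

Only the 2 blocks with intensity above φ contribute runoff: 10.2, 8.5 mm/h.
Σ(I−φ)·Δt = d  ⇒  (10.2+8.5 − 2φ)·0.5 = 6.1
φ = (18.70 − 6.1/0.5) / 2 = 3.25 mm/h.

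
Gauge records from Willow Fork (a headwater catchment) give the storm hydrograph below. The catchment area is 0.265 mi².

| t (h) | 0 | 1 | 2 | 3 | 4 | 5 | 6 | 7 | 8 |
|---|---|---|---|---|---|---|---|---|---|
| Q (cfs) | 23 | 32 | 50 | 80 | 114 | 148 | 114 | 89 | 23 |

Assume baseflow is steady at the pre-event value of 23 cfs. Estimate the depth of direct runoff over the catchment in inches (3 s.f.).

Direct runoff: 0.0, 9.0, 27.0, 57.0, 91.0, 125.0, 91.0, 66.0, 0.0 cfs; ΣQ_DR = 466.0 cfs.
V = ΣQ_DR · Δt = 466.0 × 3600 s = 1.678 × 10^6 ft³.
Over A = 0.265 mi², depth = V / A = 2.72 in.

d ≈ 2.72 in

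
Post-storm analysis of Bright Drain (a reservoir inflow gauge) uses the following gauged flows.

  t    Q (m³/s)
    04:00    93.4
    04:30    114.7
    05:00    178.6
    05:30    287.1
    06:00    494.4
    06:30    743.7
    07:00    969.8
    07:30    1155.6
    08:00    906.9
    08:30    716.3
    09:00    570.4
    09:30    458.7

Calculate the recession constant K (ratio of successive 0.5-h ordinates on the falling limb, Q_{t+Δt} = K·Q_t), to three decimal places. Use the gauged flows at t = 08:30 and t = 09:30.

Using the recession-limb readings at t = 08:30 and t = 09:30: Q falls from 716.3 to 458.7 m³/s over 2 intervals.
K = (Q₂/Q₁)^(1/2) = (458.7/716.3)^(1/2) = 0.800.

K ≈ 0.800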